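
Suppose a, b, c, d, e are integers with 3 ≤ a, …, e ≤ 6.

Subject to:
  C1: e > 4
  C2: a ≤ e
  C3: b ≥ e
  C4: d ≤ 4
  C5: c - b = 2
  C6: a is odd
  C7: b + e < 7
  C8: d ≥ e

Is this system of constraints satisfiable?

Unsatisfiable

From constraint 1: e ≥ 5. From constraints 4 and 8: e ≤ d and d ≤ 4, so e ≤ 4. But 4 < 5, so no value of e works.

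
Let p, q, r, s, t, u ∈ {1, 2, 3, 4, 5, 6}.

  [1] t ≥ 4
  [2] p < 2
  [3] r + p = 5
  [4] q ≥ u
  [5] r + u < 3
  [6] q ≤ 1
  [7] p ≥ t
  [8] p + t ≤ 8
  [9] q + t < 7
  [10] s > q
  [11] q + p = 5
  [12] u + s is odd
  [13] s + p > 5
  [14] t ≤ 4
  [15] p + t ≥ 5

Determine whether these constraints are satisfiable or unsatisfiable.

Unsatisfiable

From constraints 1 and 7: p ≥ t and t ≥ 4, so p ≥ 4. From constraint 2: p ≤ 1. But 1 < 4, so no value of p works.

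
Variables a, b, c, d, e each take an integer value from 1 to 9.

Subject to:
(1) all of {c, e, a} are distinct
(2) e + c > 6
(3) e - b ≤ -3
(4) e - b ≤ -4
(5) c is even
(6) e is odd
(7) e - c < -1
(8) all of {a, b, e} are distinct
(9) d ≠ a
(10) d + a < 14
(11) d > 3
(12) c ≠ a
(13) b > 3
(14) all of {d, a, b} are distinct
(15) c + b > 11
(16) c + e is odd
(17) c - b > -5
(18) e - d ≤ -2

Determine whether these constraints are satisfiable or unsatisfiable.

Satisfiable

Setting (a, b, c, d, e) = (7, 8, 6, 6, 3) satisfies everything: constraint 2: e + c = 9; constraint 3: e - b = -5, and the others follow.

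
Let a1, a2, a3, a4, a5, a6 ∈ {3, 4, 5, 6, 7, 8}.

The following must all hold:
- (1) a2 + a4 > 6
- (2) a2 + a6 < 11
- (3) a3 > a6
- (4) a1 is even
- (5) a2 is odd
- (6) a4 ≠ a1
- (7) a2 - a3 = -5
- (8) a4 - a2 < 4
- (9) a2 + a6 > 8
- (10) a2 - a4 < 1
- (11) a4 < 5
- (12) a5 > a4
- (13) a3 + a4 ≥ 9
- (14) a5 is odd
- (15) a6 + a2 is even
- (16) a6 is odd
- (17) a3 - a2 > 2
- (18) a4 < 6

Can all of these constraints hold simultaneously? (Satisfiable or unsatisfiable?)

Take a1 = 8, a2 = 3, a3 = 8, a4 = 4, a5 = 7, a6 = 7. Then constraint 1: a2 + a4 = 7; constraint 2: a2 + a6 = 10; constraint 7: a2 - a3 = -5, and every other listed constraint is also met.

Satisfiable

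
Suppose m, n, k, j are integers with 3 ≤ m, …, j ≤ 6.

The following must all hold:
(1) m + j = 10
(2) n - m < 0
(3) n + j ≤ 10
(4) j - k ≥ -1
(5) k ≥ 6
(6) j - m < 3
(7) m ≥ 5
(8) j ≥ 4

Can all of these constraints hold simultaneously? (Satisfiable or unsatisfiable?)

Satisfiable

Take m = 5, n = 4, k = 6, j = 5. Then constraint 1: m + j = 10; constraint 2: n - m = -1, and every other listed constraint is also met.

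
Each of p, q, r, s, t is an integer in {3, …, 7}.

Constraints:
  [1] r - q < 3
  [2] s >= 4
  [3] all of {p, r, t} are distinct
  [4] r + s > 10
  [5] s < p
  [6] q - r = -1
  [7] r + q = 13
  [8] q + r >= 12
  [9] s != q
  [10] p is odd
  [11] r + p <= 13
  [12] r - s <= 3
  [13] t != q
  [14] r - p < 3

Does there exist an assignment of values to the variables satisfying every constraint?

Satisfiable

Setting (p, q, r, s, t) = (5, 6, 7, 4, 4) satisfies everything: constraint 1: r - q = 1; constraint 4: r + s = 11, and the others follow.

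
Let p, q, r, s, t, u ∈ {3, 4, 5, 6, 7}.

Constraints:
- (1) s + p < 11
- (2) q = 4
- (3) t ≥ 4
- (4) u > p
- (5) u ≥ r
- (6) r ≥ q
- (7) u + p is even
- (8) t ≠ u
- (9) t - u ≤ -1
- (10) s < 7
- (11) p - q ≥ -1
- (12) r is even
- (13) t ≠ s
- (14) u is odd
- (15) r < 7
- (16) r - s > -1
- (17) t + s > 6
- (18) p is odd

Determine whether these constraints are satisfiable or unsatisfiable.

Satisfiable

The assignment p = 5, q = 4, r = 6, s = 4, t = 5, u = 7 works:
  constraint 1 holds since s + p = 9.
  constraint 9 holds since t - u = -2.
  constraint 11 holds since p - q = 1.
The rest check out directly.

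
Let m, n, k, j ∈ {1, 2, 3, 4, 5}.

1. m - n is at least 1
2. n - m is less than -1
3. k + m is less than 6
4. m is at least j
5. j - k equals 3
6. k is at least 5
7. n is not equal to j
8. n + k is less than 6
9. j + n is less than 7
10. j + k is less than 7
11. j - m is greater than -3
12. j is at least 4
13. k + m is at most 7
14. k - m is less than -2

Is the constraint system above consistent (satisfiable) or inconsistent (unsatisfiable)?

From constraint 6: k ≥ 5. From constraints 4 and 12: m ≥ j ≥ 4. Hence k + m ≥ 9. But constraint 13 requires k + m ≤ 7, and 7 < 9. Contradiction.

Unsatisfiable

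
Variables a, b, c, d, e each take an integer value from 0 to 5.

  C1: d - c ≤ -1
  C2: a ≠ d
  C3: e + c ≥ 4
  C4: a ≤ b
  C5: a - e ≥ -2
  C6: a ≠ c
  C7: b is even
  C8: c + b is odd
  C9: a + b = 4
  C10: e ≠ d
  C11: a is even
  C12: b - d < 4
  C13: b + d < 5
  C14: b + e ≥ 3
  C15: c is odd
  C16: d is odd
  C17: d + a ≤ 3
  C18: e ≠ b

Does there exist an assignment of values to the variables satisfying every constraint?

One satisfying assignment is a = 2, b = 2, c = 3, d = 1, e = 3.
For the less obvious constraints — constraint 1: d - c = -2; constraint 3: e + c = 6; constraint 5: a - e = -1 — and the others hold by inspection.

Satisfiable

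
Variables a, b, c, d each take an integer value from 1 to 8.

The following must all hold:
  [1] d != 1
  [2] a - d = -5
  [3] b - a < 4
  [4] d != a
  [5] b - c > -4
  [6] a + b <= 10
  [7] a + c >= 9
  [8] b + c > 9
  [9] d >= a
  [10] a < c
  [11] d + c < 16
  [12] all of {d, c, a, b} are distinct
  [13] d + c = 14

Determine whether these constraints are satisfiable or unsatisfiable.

Satisfiable

One satisfying assignment is a = 3, b = 5, c = 6, d = 8.
For the less obvious constraints — constraint 2: a - d = -5; constraint 3: b - a = 2 — and the others hold by inspection.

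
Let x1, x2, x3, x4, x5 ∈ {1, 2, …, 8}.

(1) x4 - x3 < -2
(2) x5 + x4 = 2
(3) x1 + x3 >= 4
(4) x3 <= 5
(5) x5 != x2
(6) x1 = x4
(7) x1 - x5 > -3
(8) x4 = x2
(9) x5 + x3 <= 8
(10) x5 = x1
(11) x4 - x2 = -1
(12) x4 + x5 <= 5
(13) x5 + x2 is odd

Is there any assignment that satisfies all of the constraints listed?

From constraints 6, 8, and 10, x5 = x1 = x4 = x2, so x5 = x2. But constraint 5 says x5 ≠ x2. Contradiction.

Unsatisfiable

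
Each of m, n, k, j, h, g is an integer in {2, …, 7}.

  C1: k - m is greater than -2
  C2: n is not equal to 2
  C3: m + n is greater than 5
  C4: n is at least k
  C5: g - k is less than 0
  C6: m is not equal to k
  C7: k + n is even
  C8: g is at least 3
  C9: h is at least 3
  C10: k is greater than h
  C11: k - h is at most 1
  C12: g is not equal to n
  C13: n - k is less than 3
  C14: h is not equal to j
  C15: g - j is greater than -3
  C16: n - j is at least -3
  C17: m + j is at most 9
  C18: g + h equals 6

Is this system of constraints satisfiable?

Take m = 3, n = 4, k = 4, j = 4, h = 3, g = 3. Then constraint 1: k - m = 1; constraint 3: m + n = 7; constraint 5: g - k = -1, and every other listed constraint is also met.

Satisfiable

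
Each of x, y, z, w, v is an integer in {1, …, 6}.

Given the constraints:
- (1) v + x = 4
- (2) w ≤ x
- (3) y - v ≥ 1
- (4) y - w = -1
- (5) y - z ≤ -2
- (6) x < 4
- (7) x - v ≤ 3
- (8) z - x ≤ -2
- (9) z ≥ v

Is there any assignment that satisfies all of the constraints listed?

Constraints 3, 5, 7, and 8 give y − v ≥ 1, v − x ≥ -3, x − z ≥ 2, z − y ≥ 2.
Adding all 4 inequalities: the left sides telescope to 0, and the right sides sum to 1 + (-3) + 2 + 2 = 2. So 0 ≥ 2, which is false.

Unsatisfiable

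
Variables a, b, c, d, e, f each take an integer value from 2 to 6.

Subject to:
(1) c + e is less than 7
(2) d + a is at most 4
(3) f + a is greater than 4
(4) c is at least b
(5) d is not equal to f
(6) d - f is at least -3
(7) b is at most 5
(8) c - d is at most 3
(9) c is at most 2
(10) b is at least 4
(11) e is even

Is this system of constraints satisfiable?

From constraints 4 and 10: c ≥ b and b ≥ 4, so c ≥ 4. From constraint 9: c ≤ 2. But 2 < 4, so no value of c works.

Unsatisfiable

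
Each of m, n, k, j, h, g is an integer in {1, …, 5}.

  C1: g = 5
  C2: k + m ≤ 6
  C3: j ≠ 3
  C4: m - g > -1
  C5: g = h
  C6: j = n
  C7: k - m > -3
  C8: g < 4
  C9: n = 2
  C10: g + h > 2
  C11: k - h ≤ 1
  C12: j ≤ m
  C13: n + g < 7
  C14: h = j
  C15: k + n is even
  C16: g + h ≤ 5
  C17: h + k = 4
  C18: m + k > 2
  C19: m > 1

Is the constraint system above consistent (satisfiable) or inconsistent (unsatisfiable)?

Constraint 1 fixes g = 5 and constraint 9 fixes n = 2. Constraints 5, 6, and 14 give g = h = j = n, so g = n. But 5 ≠ 2 — contradiction.

Unsatisfiable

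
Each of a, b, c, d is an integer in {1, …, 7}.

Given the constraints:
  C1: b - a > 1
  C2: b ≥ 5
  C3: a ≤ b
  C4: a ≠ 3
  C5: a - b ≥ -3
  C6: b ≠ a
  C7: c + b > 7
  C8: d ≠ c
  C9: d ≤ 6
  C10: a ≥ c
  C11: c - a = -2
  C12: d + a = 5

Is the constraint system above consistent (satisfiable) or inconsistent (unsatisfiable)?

Setting (a, b, c, d) = (4, 7, 2, 1) satisfies everything: constraint 1: b - a = 3; constraint 5: a - b = -3, and the others follow.

Satisfiable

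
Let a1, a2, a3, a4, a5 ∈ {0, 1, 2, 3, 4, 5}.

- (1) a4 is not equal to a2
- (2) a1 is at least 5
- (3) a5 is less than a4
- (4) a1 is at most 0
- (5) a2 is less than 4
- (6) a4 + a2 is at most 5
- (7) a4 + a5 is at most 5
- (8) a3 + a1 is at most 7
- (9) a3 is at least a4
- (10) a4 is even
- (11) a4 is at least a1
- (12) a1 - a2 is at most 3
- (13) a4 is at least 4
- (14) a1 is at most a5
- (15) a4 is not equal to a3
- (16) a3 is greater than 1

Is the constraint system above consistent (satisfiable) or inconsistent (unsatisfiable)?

From constraints 9 and 13: a3 ≥ a4 ≥ 4. From constraint 2: a1 ≥ 5. Hence a3 + a1 ≥ 9. But constraint 8 requires a3 + a1 ≤ 7, and 7 < 9. Contradiction.

Unsatisfiable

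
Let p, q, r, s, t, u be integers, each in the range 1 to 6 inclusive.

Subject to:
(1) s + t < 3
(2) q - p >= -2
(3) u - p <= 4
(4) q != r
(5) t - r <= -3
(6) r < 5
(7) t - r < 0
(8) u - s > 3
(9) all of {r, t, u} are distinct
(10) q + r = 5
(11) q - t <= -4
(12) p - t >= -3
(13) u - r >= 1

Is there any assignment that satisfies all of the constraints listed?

Unsatisfiable

Constraints 2, 3, 5, 11, and 13 give t − q ≥ 4, q − p ≥ -2, p − u ≥ -4, u − r ≥ 1, r − t ≥ 3.
Adding all 5 inequalities: the left sides telescope to 0, and the right sides sum to 4 + (-2) + (-4) + 1 + 3 = 2. So 0 ≥ 2, which is false.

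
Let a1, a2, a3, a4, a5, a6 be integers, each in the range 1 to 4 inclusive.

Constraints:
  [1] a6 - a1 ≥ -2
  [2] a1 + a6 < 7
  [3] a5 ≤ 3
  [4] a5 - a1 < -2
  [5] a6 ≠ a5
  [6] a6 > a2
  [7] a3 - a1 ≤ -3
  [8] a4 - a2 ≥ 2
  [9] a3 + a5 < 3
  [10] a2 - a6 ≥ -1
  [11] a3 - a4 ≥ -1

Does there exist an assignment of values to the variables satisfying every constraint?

Unsatisfiable

Constraints 1, 7, 8, 10, and 11 give a3 − a4 ≥ -1, a4 − a2 ≥ 2, a2 − a6 ≥ -1, a6 − a1 ≥ -2, a1 − a3 ≥ 3.
Adding all 5 inequalities: the left sides telescope to 0, and the right sides sum to (-1) + 2 + (-1) + (-2) + 3 = 1. So 0 ≥ 1, which is false.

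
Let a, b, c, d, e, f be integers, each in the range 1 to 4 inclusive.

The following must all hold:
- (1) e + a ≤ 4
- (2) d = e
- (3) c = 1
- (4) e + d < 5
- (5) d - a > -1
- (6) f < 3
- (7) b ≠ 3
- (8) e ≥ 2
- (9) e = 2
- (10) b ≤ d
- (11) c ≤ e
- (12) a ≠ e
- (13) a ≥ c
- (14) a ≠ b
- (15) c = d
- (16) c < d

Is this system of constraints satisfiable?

Constraint 3 fixes c = 1 and constraint 9 fixes e = 2. Constraints 2 and 15 give c = d = e, so c = e. But 1 ≠ 2 — contradiction.

Unsatisfiable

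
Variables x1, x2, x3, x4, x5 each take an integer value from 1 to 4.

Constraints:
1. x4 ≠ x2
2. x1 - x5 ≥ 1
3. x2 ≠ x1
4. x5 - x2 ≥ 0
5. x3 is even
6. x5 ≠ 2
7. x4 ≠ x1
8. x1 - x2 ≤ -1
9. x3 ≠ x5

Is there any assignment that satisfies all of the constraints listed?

Constraints 2, 4, and 8 give x1 − x5 ≥ 1, x5 − x2 ≥ 0, x2 − x1 ≥ 1.
Adding all 3 inequalities: the left sides telescope to 0, and the right sides sum to 1 + 0 + 1 = 2. So 0 ≥ 2, which is false.

Unsatisfiable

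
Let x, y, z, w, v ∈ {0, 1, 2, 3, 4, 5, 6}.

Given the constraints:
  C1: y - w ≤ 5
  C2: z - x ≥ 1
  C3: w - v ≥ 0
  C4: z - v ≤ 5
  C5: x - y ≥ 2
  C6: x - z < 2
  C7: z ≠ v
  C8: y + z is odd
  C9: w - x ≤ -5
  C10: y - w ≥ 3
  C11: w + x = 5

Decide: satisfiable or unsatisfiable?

Unsatisfiable

Constraints 2, 3, 4, 5, and 10 give w − v ≥ 0, v − z ≥ -5, z − x ≥ 1, x − y ≥ 2, y − w ≥ 3.
Adding all 5 inequalities: the left sides telescope to 0, and the right sides sum to 0 + (-5) + 1 + 2 + 3 = 1. So 0 ≥ 1, which is false.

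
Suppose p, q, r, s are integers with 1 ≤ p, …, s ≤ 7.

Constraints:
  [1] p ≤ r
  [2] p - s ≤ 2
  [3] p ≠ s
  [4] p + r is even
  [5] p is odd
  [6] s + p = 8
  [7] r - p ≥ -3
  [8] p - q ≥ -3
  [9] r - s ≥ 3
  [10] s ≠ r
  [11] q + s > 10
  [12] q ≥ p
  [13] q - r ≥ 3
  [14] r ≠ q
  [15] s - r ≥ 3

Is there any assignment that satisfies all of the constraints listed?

Constraints 2, 8, 9, and 13 give q − r ≥ 3, r − s ≥ 3, s − p ≥ -2, p − q ≥ -3.
Adding all 4 inequalities: the left sides telescope to 0, and the right sides sum to 3 + 3 + (-2) + (-3) = 1. So 0 ≥ 1, which is false.

Unsatisfiable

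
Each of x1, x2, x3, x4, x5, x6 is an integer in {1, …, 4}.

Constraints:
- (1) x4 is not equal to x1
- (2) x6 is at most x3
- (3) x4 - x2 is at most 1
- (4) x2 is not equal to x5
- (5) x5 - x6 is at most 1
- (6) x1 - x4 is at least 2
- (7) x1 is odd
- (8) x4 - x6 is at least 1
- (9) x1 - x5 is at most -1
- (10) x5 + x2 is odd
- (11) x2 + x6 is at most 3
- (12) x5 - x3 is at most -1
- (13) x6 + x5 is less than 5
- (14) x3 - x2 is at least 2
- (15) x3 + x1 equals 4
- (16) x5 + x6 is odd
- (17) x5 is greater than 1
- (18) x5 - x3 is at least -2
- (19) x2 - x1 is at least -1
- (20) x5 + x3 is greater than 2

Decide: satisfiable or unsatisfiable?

Constraints 5, 6, 8, 14, 18, and 19 give x4 − x6 ≥ 1, x6 − x5 ≥ -1, x5 − x3 ≥ -2, x3 − x2 ≥ 2, x2 − x1 ≥ -1, x1 − x4 ≥ 2.
Adding all 6 inequalities: the left sides telescope to 0, and the right sides sum to 1 + (-1) + (-2) + 2 + (-1) + 2 = 1. So 0 ≥ 1, which is false.

Unsatisfiable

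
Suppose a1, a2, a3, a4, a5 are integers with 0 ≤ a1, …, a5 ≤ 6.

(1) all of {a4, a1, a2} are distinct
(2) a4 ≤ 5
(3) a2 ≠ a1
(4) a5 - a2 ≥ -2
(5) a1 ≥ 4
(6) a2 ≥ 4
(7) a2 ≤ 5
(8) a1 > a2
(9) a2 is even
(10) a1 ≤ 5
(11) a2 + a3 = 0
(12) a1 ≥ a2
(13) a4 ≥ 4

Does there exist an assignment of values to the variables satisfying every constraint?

Unsatisfiable

Constraints 2, 5, 6, 7, 10, and 13 confine each of a4, a1, a2 to the 2 values {4, 5}.
Constraint 1 requires all 3 of them to be distinct, but only 2 values are available — impossible by the pigeonhole principle.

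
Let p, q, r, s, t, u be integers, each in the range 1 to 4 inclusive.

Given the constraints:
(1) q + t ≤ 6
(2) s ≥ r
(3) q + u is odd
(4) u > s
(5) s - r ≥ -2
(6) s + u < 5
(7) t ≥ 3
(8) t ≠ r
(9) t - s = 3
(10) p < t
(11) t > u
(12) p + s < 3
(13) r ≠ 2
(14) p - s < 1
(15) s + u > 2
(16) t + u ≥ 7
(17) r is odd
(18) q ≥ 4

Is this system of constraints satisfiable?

Unsatisfiable

From constraint 18: q ≥ 4. From constraint 7: t ≥ 3. Hence q + t ≥ 7. But constraint 1 requires q + t ≤ 6, and 6 < 7. Contradiction.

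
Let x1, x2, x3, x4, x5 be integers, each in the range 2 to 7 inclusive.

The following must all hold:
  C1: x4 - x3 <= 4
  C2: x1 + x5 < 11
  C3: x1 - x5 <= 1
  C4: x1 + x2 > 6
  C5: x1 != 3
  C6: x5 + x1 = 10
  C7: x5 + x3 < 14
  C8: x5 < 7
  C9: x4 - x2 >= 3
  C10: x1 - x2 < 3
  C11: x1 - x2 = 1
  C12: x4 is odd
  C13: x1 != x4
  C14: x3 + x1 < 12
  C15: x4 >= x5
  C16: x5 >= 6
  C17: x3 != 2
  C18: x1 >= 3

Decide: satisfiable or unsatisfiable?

Try x1 = 4, x2 = 3, x3 = 5, x4 = 7, x5 = 6.
Check constraint 1: x4 - x3 = 2; constraint 2: x1 + x5 = 10. The remaining constraints are straightforward to verify.

Satisfiable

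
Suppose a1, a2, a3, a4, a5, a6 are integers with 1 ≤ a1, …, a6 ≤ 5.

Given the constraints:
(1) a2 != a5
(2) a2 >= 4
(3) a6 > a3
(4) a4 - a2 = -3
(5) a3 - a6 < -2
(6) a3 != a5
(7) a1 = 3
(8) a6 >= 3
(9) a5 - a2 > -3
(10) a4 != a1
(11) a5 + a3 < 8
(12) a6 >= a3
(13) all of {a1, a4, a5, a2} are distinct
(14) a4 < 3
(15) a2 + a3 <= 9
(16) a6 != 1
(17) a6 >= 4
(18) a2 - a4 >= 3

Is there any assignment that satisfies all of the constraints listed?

The assignment a1 = 3, a2 = 5, a3 = 1, a4 = 2, a5 = 4, a6 = 4 works:
  constraint 4 holds since a4 - a2 = -3.
  constraint 5 holds since a3 - a6 = -3.
  constraint 9 holds since a5 - a2 = -1.
The rest check out directly.

Satisfiable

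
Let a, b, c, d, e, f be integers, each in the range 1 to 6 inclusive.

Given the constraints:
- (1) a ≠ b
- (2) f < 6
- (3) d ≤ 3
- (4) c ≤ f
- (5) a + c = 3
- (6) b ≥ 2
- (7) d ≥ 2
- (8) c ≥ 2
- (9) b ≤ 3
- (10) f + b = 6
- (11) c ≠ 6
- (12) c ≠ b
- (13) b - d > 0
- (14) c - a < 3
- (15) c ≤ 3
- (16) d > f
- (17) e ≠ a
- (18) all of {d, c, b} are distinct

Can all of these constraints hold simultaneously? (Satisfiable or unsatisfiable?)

Unsatisfiable

Constraints 3, 6, 7, 8, 9, and 15 confine each of d, c, b to the 2 values {2, 3}.
Constraint 18 requires all 3 of them to be distinct, but only 2 values are available — impossible by the pigeonhole principle.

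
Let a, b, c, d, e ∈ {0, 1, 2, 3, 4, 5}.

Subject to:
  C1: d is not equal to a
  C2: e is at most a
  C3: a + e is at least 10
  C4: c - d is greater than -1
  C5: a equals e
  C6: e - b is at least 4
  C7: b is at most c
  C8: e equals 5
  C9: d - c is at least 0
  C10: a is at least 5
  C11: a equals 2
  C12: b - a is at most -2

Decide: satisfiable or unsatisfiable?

Unsatisfiable

Constraint 11 fixes a = 2 and constraint 8 fixes e = 5, but constraint 5 requires a = e. Since 2 ≠ 5, contradiction.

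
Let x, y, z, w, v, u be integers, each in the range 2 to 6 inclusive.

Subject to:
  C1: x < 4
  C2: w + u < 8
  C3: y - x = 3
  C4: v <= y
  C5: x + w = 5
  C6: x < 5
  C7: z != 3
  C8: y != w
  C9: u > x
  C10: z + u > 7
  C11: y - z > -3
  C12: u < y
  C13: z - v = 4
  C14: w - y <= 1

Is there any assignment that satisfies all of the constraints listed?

Satisfiable

Try x = 2, y = 5, z = 6, w = 3, v = 2, u = 4.
Check constraint 2: w + u = 7; constraint 3: y - x = 3; constraint 5: x + w = 5. The remaining constraints are straightforward to verify.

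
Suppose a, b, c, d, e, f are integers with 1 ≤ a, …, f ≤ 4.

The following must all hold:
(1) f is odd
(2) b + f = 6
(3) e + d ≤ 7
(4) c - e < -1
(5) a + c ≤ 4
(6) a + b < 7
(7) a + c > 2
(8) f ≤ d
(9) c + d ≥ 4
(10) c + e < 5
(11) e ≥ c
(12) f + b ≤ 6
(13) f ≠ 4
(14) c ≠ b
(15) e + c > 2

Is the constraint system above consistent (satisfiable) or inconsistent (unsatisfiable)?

Satisfiable

One satisfying assignment is a = 3, b = 3, c = 1, d = 3, e = 3, f = 3.
For the less obvious constraints — constraint 2: b + f = 6; constraint 3: e + d = 6; constraint 4: c - e = -2 — and the others hold by inspection.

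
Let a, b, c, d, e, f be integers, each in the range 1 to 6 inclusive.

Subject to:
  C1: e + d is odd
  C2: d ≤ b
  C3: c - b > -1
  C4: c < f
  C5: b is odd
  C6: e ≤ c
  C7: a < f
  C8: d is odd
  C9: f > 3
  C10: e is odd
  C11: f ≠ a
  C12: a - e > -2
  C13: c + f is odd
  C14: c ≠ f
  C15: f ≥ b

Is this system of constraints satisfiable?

Constraint 10 makes e odd and constraint 8 makes d odd, so e + d must be even. Constraint 1 says e + d is odd — contradiction.

Unsatisfiable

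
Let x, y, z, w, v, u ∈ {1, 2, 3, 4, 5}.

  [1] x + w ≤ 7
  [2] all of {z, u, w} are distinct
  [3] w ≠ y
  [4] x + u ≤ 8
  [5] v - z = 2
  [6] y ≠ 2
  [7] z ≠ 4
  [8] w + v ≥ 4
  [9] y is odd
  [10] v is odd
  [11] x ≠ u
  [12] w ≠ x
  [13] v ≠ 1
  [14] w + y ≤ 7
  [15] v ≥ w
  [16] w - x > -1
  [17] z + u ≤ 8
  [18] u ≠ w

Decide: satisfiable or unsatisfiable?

One satisfying assignment is x = 1, y = 1, z = 1, w = 3, v = 3, u = 5.
For the less obvious constraints — constraint 1: x + w = 4; constraint 4: x + u = 6 — and the others hold by inspection.

Satisfiable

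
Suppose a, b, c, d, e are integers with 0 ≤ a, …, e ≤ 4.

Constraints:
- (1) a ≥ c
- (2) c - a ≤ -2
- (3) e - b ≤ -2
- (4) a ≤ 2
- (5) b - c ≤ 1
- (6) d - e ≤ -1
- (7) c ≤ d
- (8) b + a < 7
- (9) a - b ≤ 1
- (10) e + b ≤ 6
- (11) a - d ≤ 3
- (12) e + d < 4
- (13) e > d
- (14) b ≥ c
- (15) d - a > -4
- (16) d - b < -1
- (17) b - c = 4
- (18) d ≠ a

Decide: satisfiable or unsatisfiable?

Unsatisfiable

Constraints 2, 3, 5, 6, and 11 give d − a ≥ -3, a − c ≥ 2, c − b ≥ -1, b − e ≥ 2, e − d ≥ 1.
Adding all 5 inequalities: the left sides telescope to 0, and the right sides sum to (-3) + 2 + (-1) + 2 + 1 = 1. So 0 ≥ 1, which is false.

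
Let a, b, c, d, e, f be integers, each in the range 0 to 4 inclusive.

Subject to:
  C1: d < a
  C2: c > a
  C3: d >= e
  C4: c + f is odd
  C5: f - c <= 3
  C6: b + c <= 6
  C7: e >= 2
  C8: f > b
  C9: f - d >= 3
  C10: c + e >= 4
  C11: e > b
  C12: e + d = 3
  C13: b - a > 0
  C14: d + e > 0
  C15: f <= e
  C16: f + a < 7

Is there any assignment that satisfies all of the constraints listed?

Unsatisfiable

Constraints 1, 3, 8, 13, and 15 give f ≤ e, e ≤ d, d < a, a < b, b < f. Chaining: f ≤ e ≤ d < a < b < f, which forces f < f — impossible.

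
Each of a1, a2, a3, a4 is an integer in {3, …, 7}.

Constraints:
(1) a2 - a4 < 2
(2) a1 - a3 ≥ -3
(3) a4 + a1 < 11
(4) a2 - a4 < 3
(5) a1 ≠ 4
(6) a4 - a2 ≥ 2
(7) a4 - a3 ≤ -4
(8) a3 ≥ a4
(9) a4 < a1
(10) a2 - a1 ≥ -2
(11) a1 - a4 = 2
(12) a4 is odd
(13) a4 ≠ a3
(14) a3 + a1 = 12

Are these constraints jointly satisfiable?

Constraints 2, 6, 7, and 10 give a4 − a2 ≥ 2, a2 − a1 ≥ -2, a1 − a3 ≥ -3, a3 − a4 ≥ 4.
Adding all 4 inequalities: the left sides telescope to 0, and the right sides sum to 2 + (-2) + (-3) + 4 = 1. So 0 ≥ 1, which is false.

Unsatisfiable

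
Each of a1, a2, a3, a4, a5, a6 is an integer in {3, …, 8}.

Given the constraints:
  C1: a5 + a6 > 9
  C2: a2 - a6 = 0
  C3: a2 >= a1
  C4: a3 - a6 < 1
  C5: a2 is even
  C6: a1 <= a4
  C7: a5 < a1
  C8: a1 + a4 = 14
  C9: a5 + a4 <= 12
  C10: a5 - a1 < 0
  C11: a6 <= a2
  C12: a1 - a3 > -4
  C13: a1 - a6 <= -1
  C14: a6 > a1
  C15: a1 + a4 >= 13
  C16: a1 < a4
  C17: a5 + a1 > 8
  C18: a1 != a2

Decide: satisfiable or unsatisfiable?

Try a1 = 6, a2 = 8, a3 = 7, a4 = 8, a5 = 4, a6 = 8.
Check constraint 1: a5 + a6 = 12; constraint 2: a2 - a6 = 0; constraint 4: a3 - a6 = -1. The remaining constraints are straightforward to verify.

Satisfiable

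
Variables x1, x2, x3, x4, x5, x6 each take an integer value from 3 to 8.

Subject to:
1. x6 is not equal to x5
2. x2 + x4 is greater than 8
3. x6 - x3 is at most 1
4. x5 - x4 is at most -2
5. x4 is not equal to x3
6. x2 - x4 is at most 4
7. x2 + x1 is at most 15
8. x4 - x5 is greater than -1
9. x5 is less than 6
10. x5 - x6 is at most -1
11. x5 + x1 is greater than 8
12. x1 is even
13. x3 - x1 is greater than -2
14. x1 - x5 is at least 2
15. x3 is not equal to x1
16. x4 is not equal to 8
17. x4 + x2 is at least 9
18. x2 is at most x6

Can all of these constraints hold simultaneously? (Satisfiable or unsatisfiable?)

Satisfiable

The assignment x1 = 8, x2 = 6, x3 = 7, x4 = 5, x5 = 3, x6 = 6 works:
  constraint 2 holds since x2 + x4 = 11.
  constraint 3 holds since x6 - x3 = -1.
The rest check out directly.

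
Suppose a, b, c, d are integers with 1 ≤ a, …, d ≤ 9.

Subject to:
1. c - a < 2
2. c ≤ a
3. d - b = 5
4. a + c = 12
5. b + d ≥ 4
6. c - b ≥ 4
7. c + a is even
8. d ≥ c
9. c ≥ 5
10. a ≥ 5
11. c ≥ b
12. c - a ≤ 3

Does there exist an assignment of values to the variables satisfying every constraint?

The assignment a = 6, b = 1, c = 6, d = 6 works:
  constraint 1 holds since c - a = 0.
  constraint 3 holds since d - b = 5.
The rest check out directly.

Satisfiable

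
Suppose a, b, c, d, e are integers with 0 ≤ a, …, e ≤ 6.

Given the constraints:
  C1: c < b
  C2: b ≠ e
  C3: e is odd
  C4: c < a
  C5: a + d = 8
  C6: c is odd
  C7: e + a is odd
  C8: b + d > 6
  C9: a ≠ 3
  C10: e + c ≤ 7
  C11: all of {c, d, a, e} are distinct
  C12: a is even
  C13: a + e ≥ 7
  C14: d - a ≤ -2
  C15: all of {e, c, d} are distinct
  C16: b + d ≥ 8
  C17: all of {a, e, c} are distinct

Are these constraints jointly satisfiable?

Satisfiable

Setting (a, b, c, d, e) = (6, 6, 1, 2, 3) satisfies everything: constraint 5: a + d = 8; constraint 8: b + d = 8, and the others follow.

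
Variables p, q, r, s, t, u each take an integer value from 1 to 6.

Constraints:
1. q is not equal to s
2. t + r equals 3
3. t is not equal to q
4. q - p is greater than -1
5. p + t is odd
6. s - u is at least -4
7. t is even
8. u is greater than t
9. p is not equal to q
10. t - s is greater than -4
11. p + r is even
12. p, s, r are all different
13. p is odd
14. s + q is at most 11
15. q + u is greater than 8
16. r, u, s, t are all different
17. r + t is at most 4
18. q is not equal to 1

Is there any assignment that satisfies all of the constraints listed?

One satisfying assignment is p = 3, q = 5, r = 1, s = 4, t = 2, u = 5.
For the less obvious constraints — constraint 2: t + r = 3; constraint 4: q - p = 2 — and the others hold by inspection.

Satisfiable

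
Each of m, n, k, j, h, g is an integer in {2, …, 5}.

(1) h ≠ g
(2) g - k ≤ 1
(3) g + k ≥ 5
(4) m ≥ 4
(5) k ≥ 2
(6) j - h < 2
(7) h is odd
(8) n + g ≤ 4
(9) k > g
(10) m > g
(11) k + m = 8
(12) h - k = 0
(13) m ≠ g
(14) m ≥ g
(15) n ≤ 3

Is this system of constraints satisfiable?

Satisfiable

Setting (m, n, k, j, h, g) = (5, 2, 3, 2, 3, 2) satisfies everything: constraint 2: g - k = -1; constraint 3: g + k = 5; constraint 6: j - h = -1, and the others follow.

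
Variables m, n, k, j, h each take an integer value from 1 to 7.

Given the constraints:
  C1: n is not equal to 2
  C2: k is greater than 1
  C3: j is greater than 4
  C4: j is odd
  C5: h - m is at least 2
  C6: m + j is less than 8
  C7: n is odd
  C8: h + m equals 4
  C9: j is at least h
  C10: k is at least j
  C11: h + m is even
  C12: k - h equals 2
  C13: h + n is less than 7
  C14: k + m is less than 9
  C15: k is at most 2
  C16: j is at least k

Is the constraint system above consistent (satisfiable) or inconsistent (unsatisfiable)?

Unsatisfiable

From constraint 3: j ≥ 5. From constraints 10 and 15: j ≤ k and k ≤ 2, so j ≤ 2. But 2 < 5, so no value of j works.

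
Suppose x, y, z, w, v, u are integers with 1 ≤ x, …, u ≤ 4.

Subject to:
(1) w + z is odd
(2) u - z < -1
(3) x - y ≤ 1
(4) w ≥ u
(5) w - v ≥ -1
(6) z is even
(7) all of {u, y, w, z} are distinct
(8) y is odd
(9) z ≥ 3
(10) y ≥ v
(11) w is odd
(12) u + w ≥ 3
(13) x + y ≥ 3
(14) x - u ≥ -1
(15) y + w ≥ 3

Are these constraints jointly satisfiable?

One satisfying assignment is x = 2, y = 1, z = 4, w = 3, v = 1, u = 2.
For the less obvious constraints — constraint 2: u - z = -2; constraint 3: x - y = 1 — and the others hold by inspection.

Satisfiable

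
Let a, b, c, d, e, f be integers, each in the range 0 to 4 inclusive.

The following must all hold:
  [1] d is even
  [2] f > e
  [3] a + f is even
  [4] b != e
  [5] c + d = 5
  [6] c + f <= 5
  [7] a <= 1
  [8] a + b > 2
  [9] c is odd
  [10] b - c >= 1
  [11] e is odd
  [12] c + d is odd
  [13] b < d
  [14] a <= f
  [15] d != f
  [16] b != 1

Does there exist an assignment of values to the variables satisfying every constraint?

Satisfiable

Try a = 1, b = 3, c = 1, d = 4, e = 1, f = 3.
Check constraint 5: c + d = 5; constraint 6: c + f = 4; constraint 8: a + b = 4. The remaining constraints are straightforward to verify.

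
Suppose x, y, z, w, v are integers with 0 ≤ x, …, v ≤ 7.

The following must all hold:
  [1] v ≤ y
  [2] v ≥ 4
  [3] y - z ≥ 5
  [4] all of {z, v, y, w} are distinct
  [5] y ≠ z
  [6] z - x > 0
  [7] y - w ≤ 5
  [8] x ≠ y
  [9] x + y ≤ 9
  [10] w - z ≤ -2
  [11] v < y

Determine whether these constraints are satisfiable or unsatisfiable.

Unsatisfiable

Constraints 3, 7, and 10 give w − y ≥ -5, y − z ≥ 5, z − w ≥ 2.
Adding all 3 inequalities: the left sides telescope to 0, and the right sides sum to (-5) + 5 + 2 = 2. So 0 ≥ 2, which is false.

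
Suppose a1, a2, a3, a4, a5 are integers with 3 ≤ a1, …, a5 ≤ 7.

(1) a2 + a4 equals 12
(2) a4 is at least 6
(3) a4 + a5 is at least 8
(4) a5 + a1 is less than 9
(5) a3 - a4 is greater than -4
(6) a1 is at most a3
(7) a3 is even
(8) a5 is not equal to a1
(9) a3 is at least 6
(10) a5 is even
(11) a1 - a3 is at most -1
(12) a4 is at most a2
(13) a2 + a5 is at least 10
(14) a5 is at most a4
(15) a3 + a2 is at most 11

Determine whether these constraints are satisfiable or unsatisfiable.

Unsatisfiable

From constraint 9: a3 ≥ 6. From constraints 2 and 12: a2 ≥ a4 ≥ 6. Hence a3 + a2 ≥ 12. But constraint 15 requires a3 + a2 ≤ 11, and 11 < 12. Contradiction.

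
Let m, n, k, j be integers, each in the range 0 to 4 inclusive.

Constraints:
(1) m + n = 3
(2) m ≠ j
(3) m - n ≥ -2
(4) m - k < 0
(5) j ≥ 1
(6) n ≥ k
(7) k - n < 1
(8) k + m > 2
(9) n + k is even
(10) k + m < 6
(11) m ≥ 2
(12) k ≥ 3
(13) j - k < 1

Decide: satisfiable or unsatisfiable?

From constraint 11: m ≥ 2. From constraints 6 and 12: n ≥ k ≥ 3. Hence m + n ≥ 5. But constraint 1 requires m + n = 3, and 3 < 5. Contradiction.

Unsatisfiable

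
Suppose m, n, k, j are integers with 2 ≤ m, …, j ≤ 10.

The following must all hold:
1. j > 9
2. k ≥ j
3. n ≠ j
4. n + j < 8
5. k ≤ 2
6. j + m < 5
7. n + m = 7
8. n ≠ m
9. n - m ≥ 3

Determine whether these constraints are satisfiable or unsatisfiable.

From constraint 1: j ≥ 10. From constraints 2 and 5: j ≤ k and k ≤ 2, so j ≤ 2. But 2 < 10, so no value of j works.

Unsatisfiable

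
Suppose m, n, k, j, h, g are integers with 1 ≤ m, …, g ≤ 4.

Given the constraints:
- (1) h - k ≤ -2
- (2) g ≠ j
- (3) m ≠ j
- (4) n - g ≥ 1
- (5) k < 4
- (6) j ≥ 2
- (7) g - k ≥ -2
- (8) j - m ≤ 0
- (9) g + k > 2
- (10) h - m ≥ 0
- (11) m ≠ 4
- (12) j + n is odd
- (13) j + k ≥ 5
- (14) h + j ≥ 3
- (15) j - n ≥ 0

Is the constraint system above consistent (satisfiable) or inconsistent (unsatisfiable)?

Constraints 1, 4, 7, 8, 10, and 15 give k − h ≥ 2, h − m ≥ 0, m − j ≥ 0, j − n ≥ 0, n − g ≥ 1, g − k ≥ -2.
Adding all 6 inequalities: the left sides telescope to 0, and the right sides sum to 2 + 0 + 0 + 0 + 1 + (-2) = 1. So 0 ≥ 1, which is false.

Unsatisfiable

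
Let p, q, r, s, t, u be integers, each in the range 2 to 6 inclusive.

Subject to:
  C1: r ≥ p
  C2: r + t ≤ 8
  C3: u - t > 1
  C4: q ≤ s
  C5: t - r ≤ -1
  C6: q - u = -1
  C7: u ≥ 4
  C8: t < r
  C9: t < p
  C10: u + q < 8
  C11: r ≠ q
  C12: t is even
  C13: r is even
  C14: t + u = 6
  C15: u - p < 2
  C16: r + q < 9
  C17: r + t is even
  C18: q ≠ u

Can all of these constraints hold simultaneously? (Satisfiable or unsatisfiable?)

Take p = 3, q = 3, r = 4, s = 5, t = 2, u = 4. Then constraint 2: r + t = 6; constraint 3: u - t = 2; constraint 5: t - r = -2, and every other listed constraint is also met.

Satisfiable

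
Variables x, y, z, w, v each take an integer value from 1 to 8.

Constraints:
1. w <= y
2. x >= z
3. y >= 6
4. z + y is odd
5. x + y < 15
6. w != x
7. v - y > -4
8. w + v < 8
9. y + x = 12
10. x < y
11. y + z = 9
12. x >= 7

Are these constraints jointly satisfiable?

From constraint 3: y ≥ 6. From constraint 12: x ≥ 7. Hence y + x ≥ 13. But constraint 9 requires y + x = 12, and 12 < 13. Contradiction.

Unsatisfiable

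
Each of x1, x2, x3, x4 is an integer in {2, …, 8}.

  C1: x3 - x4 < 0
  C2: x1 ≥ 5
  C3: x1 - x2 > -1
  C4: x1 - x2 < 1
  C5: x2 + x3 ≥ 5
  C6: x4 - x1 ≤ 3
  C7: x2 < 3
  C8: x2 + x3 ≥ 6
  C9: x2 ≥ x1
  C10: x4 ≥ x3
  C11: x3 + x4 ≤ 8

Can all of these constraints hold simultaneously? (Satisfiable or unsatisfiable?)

From constraints 2 and 9: x2 ≥ x1 and x1 ≥ 5, so x2 ≥ 5. From constraint 7: x2 ≤ 2. But 2 < 5, so no value of x2 works.

Unsatisfiable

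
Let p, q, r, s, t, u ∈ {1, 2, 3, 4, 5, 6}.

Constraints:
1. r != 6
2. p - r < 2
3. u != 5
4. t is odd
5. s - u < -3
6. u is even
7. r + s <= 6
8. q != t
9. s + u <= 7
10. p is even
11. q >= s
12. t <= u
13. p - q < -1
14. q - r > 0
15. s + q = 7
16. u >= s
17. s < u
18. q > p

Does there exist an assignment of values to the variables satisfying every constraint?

Satisfiable

Setting (p, q, r, s, t, u) = (4, 6, 3, 1, 3, 6) satisfies everything: constraint 2: p - r = 1; constraint 5: s - u = -5, and the others follow.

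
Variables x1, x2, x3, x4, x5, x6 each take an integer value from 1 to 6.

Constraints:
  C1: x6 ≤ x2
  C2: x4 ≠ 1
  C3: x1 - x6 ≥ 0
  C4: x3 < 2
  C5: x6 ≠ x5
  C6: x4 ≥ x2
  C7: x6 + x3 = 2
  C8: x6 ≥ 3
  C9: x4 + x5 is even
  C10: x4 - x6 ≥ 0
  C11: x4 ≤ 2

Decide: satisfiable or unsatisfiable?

From constraints 1 and 8: x2 ≥ x6 and x6 ≥ 3, so x2 ≥ 3. From constraints 6 and 11: x2 ≤ x4 and x4 ≤ 2, so x2 ≤ 2. But 2 < 3, so no value of x2 works.

Unsatisfiable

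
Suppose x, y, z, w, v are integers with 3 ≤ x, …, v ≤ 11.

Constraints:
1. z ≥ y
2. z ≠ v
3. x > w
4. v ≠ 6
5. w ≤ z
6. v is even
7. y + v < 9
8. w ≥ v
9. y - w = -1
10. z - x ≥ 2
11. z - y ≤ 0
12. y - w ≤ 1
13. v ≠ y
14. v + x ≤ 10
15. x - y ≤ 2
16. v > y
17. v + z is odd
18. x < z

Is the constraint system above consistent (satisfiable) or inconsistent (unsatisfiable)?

Constraints 3, 8, 11, 16, and 18 give v ≤ w, w < x, x < z, z ≤ y, y < v. Chaining: v ≤ w < x < z ≤ y < v, which forces v < v — impossible.

Unsatisfiable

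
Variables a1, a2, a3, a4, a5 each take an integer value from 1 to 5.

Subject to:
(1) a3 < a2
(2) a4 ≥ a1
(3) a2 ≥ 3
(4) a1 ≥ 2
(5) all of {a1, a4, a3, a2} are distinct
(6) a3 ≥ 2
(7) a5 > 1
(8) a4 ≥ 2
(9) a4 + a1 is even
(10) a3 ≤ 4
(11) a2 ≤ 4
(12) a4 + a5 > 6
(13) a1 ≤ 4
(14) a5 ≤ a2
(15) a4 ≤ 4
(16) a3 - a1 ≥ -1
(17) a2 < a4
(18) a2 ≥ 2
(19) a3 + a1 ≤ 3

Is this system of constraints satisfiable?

Constraints 4, 6, 8, 10, 11, 13, 15, and 18 confine each of a1, a4, a3, a2 to the 3 values {2, …, 4}.
Constraint 5 requires all 4 of them to be distinct, but only 3 values are available — impossible by the pigeonhole principle.

Unsatisfiable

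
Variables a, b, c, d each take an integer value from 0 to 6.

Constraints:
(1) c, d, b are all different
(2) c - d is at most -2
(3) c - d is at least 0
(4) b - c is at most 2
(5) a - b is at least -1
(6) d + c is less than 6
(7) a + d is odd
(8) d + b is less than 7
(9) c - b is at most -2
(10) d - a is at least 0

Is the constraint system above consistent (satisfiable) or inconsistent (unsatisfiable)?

Unsatisfiable

Constraints 3, 5, 9, and 10 give b − c ≥ 2, c − d ≥ 0, d − a ≥ 0, a − b ≥ -1.
Adding all 4 inequalities: the left sides telescope to 0, and the right sides sum to 2 + 0 + 0 + (-1) = 1. So 0 ≥ 1, which is false.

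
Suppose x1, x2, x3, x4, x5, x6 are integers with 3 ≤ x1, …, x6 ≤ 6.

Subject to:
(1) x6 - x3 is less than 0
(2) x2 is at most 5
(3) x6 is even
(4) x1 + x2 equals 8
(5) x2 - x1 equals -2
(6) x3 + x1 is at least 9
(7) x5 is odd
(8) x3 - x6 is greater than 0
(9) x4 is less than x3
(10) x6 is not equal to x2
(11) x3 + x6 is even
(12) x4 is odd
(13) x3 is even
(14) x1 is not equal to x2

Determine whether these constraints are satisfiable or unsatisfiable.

Take x1 = 5, x2 = 3, x3 = 6, x4 = 3, x5 = 3, x6 = 4. Then constraint 1: x6 - x3 = -2; constraint 4: x1 + x2 = 8, and every other listed constraint is also met.

Satisfiable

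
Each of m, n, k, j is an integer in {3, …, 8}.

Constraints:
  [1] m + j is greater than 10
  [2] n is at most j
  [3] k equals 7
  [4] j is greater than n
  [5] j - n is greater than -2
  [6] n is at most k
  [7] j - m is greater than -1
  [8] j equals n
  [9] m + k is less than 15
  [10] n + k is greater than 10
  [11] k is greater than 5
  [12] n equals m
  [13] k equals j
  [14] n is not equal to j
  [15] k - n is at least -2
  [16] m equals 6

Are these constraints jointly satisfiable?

Unsatisfiable

Constraint 3 fixes k = 7 and constraint 16 fixes m = 6. Constraints 8, 12, and 13 give k = j = n = m, so k = m. But 7 ≠ 6 — contradiction.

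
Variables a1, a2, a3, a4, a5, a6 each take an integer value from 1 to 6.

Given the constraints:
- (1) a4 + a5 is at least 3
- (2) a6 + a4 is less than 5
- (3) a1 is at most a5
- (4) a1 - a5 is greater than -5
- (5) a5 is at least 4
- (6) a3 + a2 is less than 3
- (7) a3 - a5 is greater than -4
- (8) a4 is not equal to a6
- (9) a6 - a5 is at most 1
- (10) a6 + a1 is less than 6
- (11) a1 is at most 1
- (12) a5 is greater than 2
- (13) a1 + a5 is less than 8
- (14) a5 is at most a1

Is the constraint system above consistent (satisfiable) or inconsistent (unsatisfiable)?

From constraint 5: a5 ≥ 4. From constraints 11 and 14: a5 ≤ a1 and a1 ≤ 1, so a5 ≤ 1. But 1 < 4, so no value of a5 works.

Unsatisfiable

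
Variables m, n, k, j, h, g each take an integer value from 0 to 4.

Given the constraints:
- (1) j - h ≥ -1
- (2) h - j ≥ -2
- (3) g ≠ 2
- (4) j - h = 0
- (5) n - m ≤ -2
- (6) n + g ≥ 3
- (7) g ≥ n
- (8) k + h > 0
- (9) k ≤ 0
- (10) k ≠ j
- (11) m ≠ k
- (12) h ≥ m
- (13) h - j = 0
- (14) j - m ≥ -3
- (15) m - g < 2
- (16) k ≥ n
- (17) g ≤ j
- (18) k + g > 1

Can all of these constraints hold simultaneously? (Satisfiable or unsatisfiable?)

Satisfiable

One satisfying assignment is m = 3, n = 0, k = 0, j = 3, h = 3, g = 3.
For the less obvious constraints — constraint 1: j - h = 0; constraint 2: h - j = 0; constraint 4: j - h = 0 — and the others hold by inspection.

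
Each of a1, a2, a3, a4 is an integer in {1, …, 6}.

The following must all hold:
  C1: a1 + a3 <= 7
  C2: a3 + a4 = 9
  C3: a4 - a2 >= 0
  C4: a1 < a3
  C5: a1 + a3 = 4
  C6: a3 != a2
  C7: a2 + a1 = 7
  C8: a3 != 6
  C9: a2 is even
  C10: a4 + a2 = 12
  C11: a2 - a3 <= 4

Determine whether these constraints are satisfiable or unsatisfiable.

Setting (a1, a2, a3, a4) = (1, 6, 3, 6) satisfies everything: constraint 1: a1 + a3 = 4; constraint 2: a3 + a4 = 9, and the others follow.

Satisfiable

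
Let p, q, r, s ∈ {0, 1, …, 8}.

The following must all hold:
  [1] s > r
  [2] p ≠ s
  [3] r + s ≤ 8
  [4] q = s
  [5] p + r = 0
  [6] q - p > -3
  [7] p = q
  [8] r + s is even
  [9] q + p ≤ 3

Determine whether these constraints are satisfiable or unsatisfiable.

From constraints 4 and 7, p = q = s, so p = s. But constraint 2 says p ≠ s. Contradiction.

Unsatisfiable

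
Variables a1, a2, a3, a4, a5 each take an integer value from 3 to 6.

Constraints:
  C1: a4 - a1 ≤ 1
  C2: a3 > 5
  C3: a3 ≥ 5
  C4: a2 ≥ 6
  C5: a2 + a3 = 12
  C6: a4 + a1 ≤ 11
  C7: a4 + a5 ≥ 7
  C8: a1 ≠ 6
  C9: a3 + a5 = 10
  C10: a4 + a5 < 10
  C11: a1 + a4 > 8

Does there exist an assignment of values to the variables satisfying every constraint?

One satisfying assignment is a1 = 5, a2 = 6, a3 = 6, a4 = 5, a5 = 4.
For the less obvious constraints — constraint 1: a4 - a1 = 0; constraint 5: a2 + a3 = 12 — and the others hold by inspection.

Satisfiable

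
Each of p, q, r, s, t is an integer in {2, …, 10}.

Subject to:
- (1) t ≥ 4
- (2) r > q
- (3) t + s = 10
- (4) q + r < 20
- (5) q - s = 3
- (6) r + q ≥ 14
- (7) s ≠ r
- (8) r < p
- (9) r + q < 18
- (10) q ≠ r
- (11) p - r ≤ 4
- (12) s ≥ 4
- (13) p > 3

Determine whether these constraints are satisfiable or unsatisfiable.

Satisfiable

Try p = 10, q = 8, r = 9, s = 5, t = 5.
Check constraint 3: t + s = 10; constraint 4: q + r = 17; constraint 5: q - s = 3. The remaining constraints are straightforward to verify.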